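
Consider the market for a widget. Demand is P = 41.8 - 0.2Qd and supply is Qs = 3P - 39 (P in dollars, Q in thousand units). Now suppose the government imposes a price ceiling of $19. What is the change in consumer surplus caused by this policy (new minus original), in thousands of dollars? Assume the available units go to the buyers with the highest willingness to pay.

Rearranging demand gives Qd = 209 - 5P. In a free market, 209 - 5P = 3P - 39 gives the equilibrium P* = 31, Q* = 54.
Since 19 < 31, the ceiling is binding.
At P = 19: Qd = 209 - 5·19 = 114 and Qs = 3·19 - 39 = 18.
Consumer surplus without the control is ½ · (41.8 - 31) · 54 = 291.6.
With the ceiling, 18 units are sold at 19 (assume they go to the highest-value buyers). The demand price at Q = 18 is 38.2, so CS = ½ · [(41.8 - 19) + (38.2 - 19)] · 18 = 378.
Change in consumer surplus = 378 - 291.6 = 86.4.

86.4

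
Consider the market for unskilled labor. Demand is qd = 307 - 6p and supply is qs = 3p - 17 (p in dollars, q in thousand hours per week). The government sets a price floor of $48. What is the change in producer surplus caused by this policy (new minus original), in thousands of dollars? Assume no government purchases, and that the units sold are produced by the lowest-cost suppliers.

-636

Equilibrium: 307 - 6p = 3p - 17, so 324 = 9p and p* = 36, q* = 91.
Because the floor (48) lies above the market-clearing price, it is binding.
At p = 48: qd = 307 - 6·48 = 19 and qs = 3·48 - 17 = 127.
Producer surplus without the control is ½ · (36 - 17/3) · 91 = 8281/6.
With the floor, 19 units are sold at 48. The supply price at q = 19 is 12, so PS = ½ · [(48 - 17/3) + (48 - 12)] · 19 = 4465/6.
Change in producer surplus = 4465/6 - 8281/6 = -636.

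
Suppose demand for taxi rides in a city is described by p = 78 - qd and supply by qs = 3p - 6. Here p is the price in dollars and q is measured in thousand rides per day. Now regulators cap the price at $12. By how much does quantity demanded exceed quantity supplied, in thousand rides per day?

36

Rearranging demand gives qd = 78 - p. In a free market, 78 - p = 3p - 6 gives the equilibrium p* = 21, q* = 57.
Since 12 < 21, the ceiling is binding.
At p = 12: qd = 78 - 12 = 66 and qs = 3·12 - 6 = 30.
Shortage = qd - qs = 66 - 30 = 36.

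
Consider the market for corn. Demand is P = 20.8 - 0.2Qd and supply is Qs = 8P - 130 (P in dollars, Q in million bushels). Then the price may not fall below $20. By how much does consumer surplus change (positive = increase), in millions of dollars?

-18

Rearranging demand gives Qd = 104 - 5P. Setting quantity demanded equal to quantity supplied, 104 - 5P = 8P - 130, gives P* = 18 and Q* = 14.
Since 20 > 18, the floor is binding.
At P = 20: Qd = 104 - 5·20 = 4 and Qs = 8·20 - 130 = 30.
Consumer surplus without the control is ½ · (20.8 - 18) · 14 = 19.6.
With the floor, consumers buy 4 units at 20, so CS = ½ · (20.8 - 20) · 4 = 1.6.
Change in consumer surplus = 1.6 - 19.6 = -18.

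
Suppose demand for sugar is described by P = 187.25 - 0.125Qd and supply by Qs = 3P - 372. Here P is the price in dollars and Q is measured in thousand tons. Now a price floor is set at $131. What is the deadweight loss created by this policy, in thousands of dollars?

0

Rearranging demand gives Qd = 1498 - 8P. Equilibrium: 1498 - 8P = 3P - 372, so 1870 = 11P and P* = 170, Q* = 138.
Since 131 is below P* = 170, the floor does not bind and the free-market outcome prevails.
Since the control does not bind, no trades are prevented and deadweight loss is zero.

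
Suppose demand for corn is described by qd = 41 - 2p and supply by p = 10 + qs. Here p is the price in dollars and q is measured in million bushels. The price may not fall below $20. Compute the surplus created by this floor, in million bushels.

9

Rearranging supply gives qs = p - 10. Setting quantity demanded equal to quantity supplied, 41 - 2p = p - 10, gives p* = 17 and q* = 7.
The floor of 20 is above the equilibrium price 17, so it binds.
At p = 20: qd = 41 - 2·20 = 1 and qs = 20 - 10 = 10.
Surplus = qs - qd = 10 - 1 = 9.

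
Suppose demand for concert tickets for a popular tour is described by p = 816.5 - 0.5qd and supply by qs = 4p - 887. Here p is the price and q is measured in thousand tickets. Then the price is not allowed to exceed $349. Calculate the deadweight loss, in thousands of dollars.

Rearranging demand gives qd = 1633 - 2p. Setting quantity demanded equal to quantity supplied, 1633 - 2p = 4p - 887, gives p* = 420 and q* = 793.
The ceiling of 349 is below the equilibrium price 420, so it binds.
At p = 349: qd = 1633 - 2·349 = 935 and qs = 4·349 - 887 = 509.
Quantity traded falls to 509. At q = 509 the demand price is (1633 - 509)/2 = 562 and the supply price is (887 + 509)/4 = 349.
Deadweight loss = ½ · (562 - 349) · (793 - 509) = ½ · 213 · 284 = 30246.

30246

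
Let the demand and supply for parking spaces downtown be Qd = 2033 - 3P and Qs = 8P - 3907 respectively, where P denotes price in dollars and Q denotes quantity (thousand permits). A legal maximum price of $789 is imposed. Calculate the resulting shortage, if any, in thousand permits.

0

Equilibrium: 2033 - 3P = 8P - 3907, so 5940 = 11P and P* = 540, Q* = 413.
The ceiling of 789 is above the equilibrium price 540, so it is not binding; the market clears at P* = 540, Q* = 413.
Since the control does not bind, there is no shortage.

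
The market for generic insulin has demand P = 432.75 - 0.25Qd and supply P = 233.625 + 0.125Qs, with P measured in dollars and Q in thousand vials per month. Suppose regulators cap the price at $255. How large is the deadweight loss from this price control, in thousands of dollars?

Rearranging demand gives Qd = 1731 - 4P; rearranging supply gives Qs = 8P - 1869. In a free market, 1731 - 4P = 8P - 1869 gives the equilibrium P* = 300, Q* = 531.
The ceiling of 255 is below the equilibrium price 300, so it binds.
At P = 255: Qd = 1731 - 4·255 = 711 and Qs = 8·255 - 1869 = 171.
Quantity traded falls to 171. At Q = 171 the demand price is (1731 - 171)/4 = 390 and the supply price is (1869 + 171)/8 = 255.
Deadweight loss = ½ · (390 - 255) · (531 - 171) = ½ · 135 · 360 = 24300.

24300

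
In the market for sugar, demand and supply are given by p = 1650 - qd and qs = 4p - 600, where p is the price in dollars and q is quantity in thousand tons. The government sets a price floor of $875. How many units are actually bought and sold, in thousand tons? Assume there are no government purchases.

Rearranging demand gives qd = 1650 - p. Setting quantity demanded equal to quantity supplied, 1650 - p = 4p - 600, gives p* = 450 and q* = 1200.
Since 875 > 450, the floor is binding.
At p = 875: qd = 1650 - 875 = 775 and qs = 4·875 - 600 = 2900.
The quantity actually transacted is the short side, demand: 775.

775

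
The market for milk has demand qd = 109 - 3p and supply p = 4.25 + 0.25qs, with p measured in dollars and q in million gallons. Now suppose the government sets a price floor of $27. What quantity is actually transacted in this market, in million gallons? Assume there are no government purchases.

28

Rearranging supply gives qs = 4p - 17. Without the control the market clears where 109 - 3p = 4p - 17, i.e. p* = 18 and q* = 55.
Because the floor (27) lies above the market-clearing price, it is binding.
At p = 27: qd = 109 - 3·27 = 28 and qs = 4·27 - 17 = 91.
The quantity actually transacted is the short side, demand: 28.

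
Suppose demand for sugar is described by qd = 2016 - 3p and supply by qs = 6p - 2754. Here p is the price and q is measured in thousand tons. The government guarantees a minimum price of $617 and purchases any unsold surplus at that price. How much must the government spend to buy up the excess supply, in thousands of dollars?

Equilibrium: 2016 - 3p = 6p - 2754, so 4770 = 9p and p* = 530, q* = 426.
The floor of 617 is above the equilibrium price 530, so it binds.
At p = 617: qd = 2016 - 3·617 = 165 and qs = 6·617 - 2754 = 948.
Surplus = qs - qd = 783.
Government expenditure = surplus × support price = 783 × 617 = 483111.

483111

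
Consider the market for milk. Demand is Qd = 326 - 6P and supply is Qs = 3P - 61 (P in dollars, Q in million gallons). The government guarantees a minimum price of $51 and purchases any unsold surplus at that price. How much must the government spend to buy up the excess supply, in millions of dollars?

3672

Without the control the market clears where 326 - 6P = 3P - 61, i.e. P* = 43 and Q* = 68.
Because the floor (51) lies above the market-clearing price, it is binding.
At P = 51: Qd = 326 - 6·51 = 20 and Qs = 3·51 - 61 = 92.
Surplus = Qs - Qd = 72.
Government expenditure = surplus × support price = 72 × 51 = 3672.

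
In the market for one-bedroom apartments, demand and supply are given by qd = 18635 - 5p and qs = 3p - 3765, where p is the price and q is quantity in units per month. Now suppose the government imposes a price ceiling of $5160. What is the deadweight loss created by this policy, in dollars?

0

Setting quantity demanded equal to quantity supplied, 18635 - 5p = 3p - 3765, gives p* = 2800 and q* = 4635.
The ceiling of 5160 is above the equilibrium price 2800, so it is not binding; the market clears at p* = 2800, q* = 4635.
Since the control does not bind, no trades are prevented and deadweight loss is zero.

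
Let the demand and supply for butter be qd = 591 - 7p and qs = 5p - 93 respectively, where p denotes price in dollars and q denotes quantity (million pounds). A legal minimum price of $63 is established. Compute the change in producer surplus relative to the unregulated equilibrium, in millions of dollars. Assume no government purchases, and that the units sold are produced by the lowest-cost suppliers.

Equilibrium: 591 - 7p = 5p - 93, so 684 = 12p and p* = 57, q* = 192.
Because the floor (63) lies above the market-clearing price, it is binding.
At p = 63: qd = 591 - 7·63 = 150 and qs = 5·63 - 93 = 222.
Producer surplus without the control is ½ · (57 - 18.6) · 192 = 3686.4.
With the floor, 150 units are sold at 63. The supply price at q = 150 is 48.6, so PS = ½ · [(63 - 18.6) + (63 - 48.6)] · 150 = 4410.
Change in producer surplus = 4410 - 3686.4 = 723.6.

723.6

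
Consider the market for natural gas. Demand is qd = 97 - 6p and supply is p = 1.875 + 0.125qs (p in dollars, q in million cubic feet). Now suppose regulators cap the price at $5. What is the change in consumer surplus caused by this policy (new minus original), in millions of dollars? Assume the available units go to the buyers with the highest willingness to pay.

27

Rearranging supply gives qs = 8p - 15. Setting quantity demanded equal to quantity supplied, 97 - 6p = 8p - 15, gives p* = 8 and q* = 49.
Since 5 < 8, the ceiling is binding.
At p = 5: qd = 97 - 6·5 = 67 and qs = 8·5 - 15 = 25.
Consumer surplus without the control is ½ · (97/6 - 8) · 49 = 2401/12.
With the ceiling, 25 units are sold at 5 (assume they go to the highest-value buyers). The demand price at q = 25 is 12, so CS = ½ · [(97/6 - 5) + (12 - 5)] · 25 = 2725/12.
Change in consumer surplus = 2725/12 - 2401/12 = 27.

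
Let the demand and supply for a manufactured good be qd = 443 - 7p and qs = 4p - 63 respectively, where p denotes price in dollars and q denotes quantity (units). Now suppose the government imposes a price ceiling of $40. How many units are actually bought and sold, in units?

Equilibrium: 443 - 7p = 4p - 63, so 506 = 11p and p* = 46, q* = 121.
The ceiling of 40 is below the equilibrium price 46, so it binds.
At p = 40: qd = 443 - 7·40 = 163 and qs = 4·40 - 63 = 97.
The quantity actually transacted is the short side, supply: 97.

97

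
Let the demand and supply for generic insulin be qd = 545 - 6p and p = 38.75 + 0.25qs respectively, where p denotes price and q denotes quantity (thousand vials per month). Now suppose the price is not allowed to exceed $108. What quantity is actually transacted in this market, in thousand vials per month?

Rearranging supply gives qs = 4p - 155. In a free market, 545 - 6p = 4p - 155 gives the equilibrium p* = 70, q* = 125.
Since 108 is above p* = 70, the ceiling does not bind and the free-market outcome prevails.

125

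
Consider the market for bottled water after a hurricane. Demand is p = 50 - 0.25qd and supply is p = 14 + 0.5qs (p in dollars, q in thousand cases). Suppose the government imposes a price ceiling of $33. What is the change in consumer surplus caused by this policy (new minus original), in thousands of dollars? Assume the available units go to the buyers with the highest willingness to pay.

Rearranging demand gives qd = 200 - 4p; rearranging supply gives qs = 2p - 28. Without the control the market clears where 200 - 4p = 2p - 28, i.e. p* = 38 and q* = 48.
The ceiling of 33 is below the equilibrium price 38, so it binds.
At p = 33: qd = 200 - 4·33 = 68 and qs = 2·33 - 28 = 38.
Consumer surplus without the control is ½ · (50 - 38) · 48 = 288.
With the ceiling, 38 units are sold at 33 (assume they go to the highest-value buyers). The demand price at q = 38 is 40.5, so CS = ½ · [(50 - 33) + (40.5 - 33)] · 38 = 465.5.
Change in consumer surplus = 465.5 - 288 = 177.5.

177.5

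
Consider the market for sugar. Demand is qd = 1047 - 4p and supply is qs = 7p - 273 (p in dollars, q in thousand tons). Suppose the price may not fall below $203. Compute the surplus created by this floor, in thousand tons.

In a free market, 1047 - 4p = 7p - 273 gives the equilibrium p* = 120, q* = 567.
The floor of 203 is above the equilibrium price 120, so it binds.
At p = 203: qd = 1047 - 4·203 = 235 and qs = 7·203 - 273 = 1148.
Surplus = qs - qd = 1148 - 235 = 913.

913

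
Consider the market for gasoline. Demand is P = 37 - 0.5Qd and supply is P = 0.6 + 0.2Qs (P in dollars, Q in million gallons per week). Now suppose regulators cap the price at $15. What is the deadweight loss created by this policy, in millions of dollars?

0

Rearranging demand gives Qd = 74 - 2P; rearranging supply gives Qs = 5P - 3. Equilibrium: 74 - 2P = 5P - 3, so 77 = 7P and P* = 11, Q* = 52.
The ceiling of 15 is above the equilibrium price 11, so it is not binding; the market clears at P* = 11, Q* = 52.
Since the control does not bind, no trades are prevented and deadweight loss is zero.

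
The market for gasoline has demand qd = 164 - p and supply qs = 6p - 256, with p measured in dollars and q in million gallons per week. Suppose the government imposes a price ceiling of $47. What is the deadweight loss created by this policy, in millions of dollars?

3549

Equilibrium: 164 - p = 6p - 256, so 420 = 7p and p* = 60, q* = 104.
The ceiling of 47 is below the equilibrium price 60, so it binds.
At p = 47: qd = 164 - 47 = 117 and qs = 6·47 - 256 = 26.
Quantity traded falls to 26. At q = 26 the demand price is 164 - 26 = 138 and the supply price is (256 + 26)/6 = 47.
Deadweight loss = ½ · (138 - 47) · (104 - 26) = ½ · 91 · 78 = 3549.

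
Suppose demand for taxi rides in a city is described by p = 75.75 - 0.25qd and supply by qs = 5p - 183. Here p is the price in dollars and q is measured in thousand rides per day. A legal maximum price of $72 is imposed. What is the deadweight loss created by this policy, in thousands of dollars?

Rearranging demand gives qd = 303 - 4p. Equilibrium: 303 - 4p = 5p - 183, so 486 = 9p and p* = 54, q* = 87.
The ceiling of 72 is above the equilibrium price 54, so it is not binding; the market clears at p* = 54, q* = 87.
Since the control does not bind, no trades are prevented and deadweight loss is zero.

0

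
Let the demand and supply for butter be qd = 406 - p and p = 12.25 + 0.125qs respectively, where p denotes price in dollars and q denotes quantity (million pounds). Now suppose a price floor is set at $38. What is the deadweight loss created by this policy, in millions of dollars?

0

Rearranging supply gives qs = 8p - 98. Without the control the market clears where 406 - p = 8p - 98, i.e. p* = 56 and q* = 350.
The floor of 38 is below the equilibrium price 56, so it is not binding; the market clears at p* = 56, q* = 350.
Since the control does not bind, no trades are prevented and deadweight loss is zero.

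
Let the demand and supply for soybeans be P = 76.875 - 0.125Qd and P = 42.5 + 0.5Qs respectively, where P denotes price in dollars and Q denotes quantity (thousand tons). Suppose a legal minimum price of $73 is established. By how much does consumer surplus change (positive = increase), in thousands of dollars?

Rearranging demand gives Qd = 615 - 8P; rearranging supply gives Qs = 2P - 85. Without the control the market clears where 615 - 8P = 2P - 85, i.e. P* = 70 and Q* = 55.
The floor of 73 is above the equilibrium price 70, so it binds.
At P = 73: Qd = 615 - 8·73 = 31 and Qs = 2·73 - 85 = 61.
Consumer surplus without the control is ½ · (76.875 - 70) · 55 = 189.0625.
With the floor, consumers buy 31 units at 73, so CS = ½ · (76.875 - 73) · 31 = 60.0625.
Change in consumer surplus = 60.0625 - 189.0625 = -129.

-129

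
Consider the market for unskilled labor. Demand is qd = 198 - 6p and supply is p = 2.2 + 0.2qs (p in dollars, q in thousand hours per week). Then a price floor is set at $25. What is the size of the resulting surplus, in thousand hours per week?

Rearranging supply gives qs = 5p - 11. Equilibrium: 198 - 6p = 5p - 11, so 209 = 11p and p* = 19, q* = 84.
Since 25 > 19, the floor is binding.
At p = 25: qd = 198 - 6·25 = 48 and qs = 5·25 - 11 = 114.
Surplus = qs - qd = 114 - 48 = 66.

66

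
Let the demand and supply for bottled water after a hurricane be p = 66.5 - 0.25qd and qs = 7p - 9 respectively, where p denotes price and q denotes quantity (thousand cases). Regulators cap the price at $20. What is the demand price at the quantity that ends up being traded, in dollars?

Rearranging demand gives qd = 266 - 4p. Equilibrium: 266 - 4p = 7p - 9, so 275 = 11p and p* = 25, q* = 166.
Since 20 < 25, the ceiling is binding.
At p = 20: qd = 266 - 4·20 = 186 and qs = 7·20 - 9 = 131.
Only 131 units reach the market. On the demand curve, the marginal buyer's willingness to pay at q = 131 is (266 - 131)/4 = 33.75.

33.75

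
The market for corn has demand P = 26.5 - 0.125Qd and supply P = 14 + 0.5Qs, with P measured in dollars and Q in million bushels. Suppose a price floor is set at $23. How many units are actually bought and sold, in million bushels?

20

Rearranging demand gives Qd = 212 - 8P; rearranging supply gives Qs = 2P - 28. Equilibrium: 212 - 8P = 2P - 28, so 240 = 10P and P* = 24, Q* = 20.
Since 23 is below P* = 24, the floor does not bind and the free-market outcome prevails.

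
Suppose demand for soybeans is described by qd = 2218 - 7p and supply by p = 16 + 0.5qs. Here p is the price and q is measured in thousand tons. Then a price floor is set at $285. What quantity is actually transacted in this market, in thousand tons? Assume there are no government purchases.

223

Rearranging supply gives qs = 2p - 32. Equilibrium: 2218 - 7p = 2p - 32, so 2250 = 9p and p* = 250, q* = 468.
Because the floor (285) lies above the market-clearing price, it is binding.
At p = 285: qd = 2218 - 7·285 = 223 and qs = 2·285 - 32 = 538.
The quantity actually transacted is the short side, demand: 223.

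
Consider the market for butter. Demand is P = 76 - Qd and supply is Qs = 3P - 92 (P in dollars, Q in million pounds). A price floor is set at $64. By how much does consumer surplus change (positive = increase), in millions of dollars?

Rearranging demand gives Qd = 76 - P. Setting quantity demanded equal to quantity supplied, 76 - P = 3P - 92, gives P* = 42 and Q* = 34.
The floor of 64 is above the equilibrium price 42, so it binds.
At P = 64: Qd = 76 - 64 = 12 and Qs = 3·64 - 92 = 100.
Consumer surplus without the control is ½ · (76 - 42) · 34 = 578.
With the floor, consumers buy 12 units at 64, so CS = ½ · (76 - 64) · 12 = 72.
Change in consumer surplus = 72 - 578 = -506.

-506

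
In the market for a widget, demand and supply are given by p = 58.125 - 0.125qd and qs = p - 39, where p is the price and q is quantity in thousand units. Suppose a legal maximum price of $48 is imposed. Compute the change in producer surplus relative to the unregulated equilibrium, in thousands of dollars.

-104

Rearranging demand gives qd = 465 - 8p. Equilibrium: 465 - 8p = p - 39, so 504 = 9p and p* = 56, q* = 17.
The ceiling of 48 is below the equilibrium price 56, so it binds.
At p = 48: qd = 465 - 8·48 = 81 and qs = 48 - 39 = 9.
Producer surplus without the control is ½ · (56 - 39) · 17 = 144.5.
With the ceiling, producers sell 9 units at 48, so PS = ½ · (48 - 39) · 9 = 40.5.
Change in producer surplus = 40.5 - 144.5 = -104.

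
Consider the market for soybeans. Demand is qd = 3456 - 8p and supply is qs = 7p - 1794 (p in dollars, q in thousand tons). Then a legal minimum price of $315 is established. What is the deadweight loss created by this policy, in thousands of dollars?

0

In a free market, 3456 - 8p = 7p - 1794 gives the equilibrium p* = 350, q* = 656.
Since 315 is below p* = 350, the floor does not bind and the free-market outcome prevails.
Since the control does not bind, no trades are prevented and deadweight loss is zero.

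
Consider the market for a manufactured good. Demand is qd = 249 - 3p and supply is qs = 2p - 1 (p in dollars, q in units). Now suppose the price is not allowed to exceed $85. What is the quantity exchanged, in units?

In a free market, 249 - 3p = 2p - 1 gives the equilibrium p* = 50, q* = 99.
Since 85 is above p* = 50, the ceiling does not bind and the free-market outcome prevails.

99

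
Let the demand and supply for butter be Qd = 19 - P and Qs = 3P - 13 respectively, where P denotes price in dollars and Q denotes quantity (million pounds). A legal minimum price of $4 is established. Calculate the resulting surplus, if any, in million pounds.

0

Without the control the market clears where 19 - P = 3P - 13, i.e. P* = 8 and Q* = 11.
Since 4 is below P* = 8, the floor does not bind and the free-market outcome prevails.
Since the control does not bind, there is no surplus.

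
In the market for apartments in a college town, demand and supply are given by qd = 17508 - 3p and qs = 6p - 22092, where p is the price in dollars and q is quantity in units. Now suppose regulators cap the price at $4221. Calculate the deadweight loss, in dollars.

288369

In a free market, 17508 - 3p = 6p - 22092 gives the equilibrium p* = 4400, q* = 4308.
Since 4221 < 4400, the ceiling is binding.
At p = 4221: qd = 17508 - 3·4221 = 4845 and qs = 6·4221 - 22092 = 3234.
Quantity traded falls to 3234. At q = 3234 the demand price is (17508 - 3234)/3 = 4758 and the supply price is (22092 + 3234)/6 = 4221.
Deadweight loss = ½ · (4758 - 4221) · (4308 - 3234) = ½ · 537 · 1074 = 288369.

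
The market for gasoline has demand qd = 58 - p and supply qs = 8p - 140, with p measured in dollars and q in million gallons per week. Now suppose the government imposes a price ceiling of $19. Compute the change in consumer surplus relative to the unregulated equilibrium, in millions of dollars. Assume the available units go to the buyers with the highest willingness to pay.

In a free market, 58 - p = 8p - 140 gives the equilibrium p* = 22, q* = 36.
Since 19 < 22, the ceiling is binding.
At p = 19: qd = 58 - 19 = 39 and qs = 8·19 - 140 = 12.
Consumer surplus without the control is ½ · (58 - 22) · 36 = 648.
With the ceiling, 12 units are sold at 19 (assume they go to the highest-value buyers). The demand price at q = 12 is 46, so CS = ½ · [(58 - 19) + (46 - 19)] · 12 = 396.
Change in consumer surplus = 396 - 648 = -252.

-252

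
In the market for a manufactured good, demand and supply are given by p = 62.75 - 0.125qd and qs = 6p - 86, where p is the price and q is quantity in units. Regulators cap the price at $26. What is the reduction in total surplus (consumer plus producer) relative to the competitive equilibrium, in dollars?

1344

Rearranging demand gives qd = 502 - 8p. Without the control the market clears where 502 - 8p = 6p - 86, i.e. p* = 42 and q* = 166.
Since 26 < 42, the ceiling is binding.
At p = 26: qd = 502 - 8·26 = 294 and qs = 6·26 - 86 = 70.
Quantity traded falls to 70. At q = 70 the demand price is (502 - 70)/8 = 54 and the supply price is (86 + 70)/6 = 26.
Deadweight loss = ½ · (54 - 26) · (166 - 70) = ½ · 28 · 96 = 1344.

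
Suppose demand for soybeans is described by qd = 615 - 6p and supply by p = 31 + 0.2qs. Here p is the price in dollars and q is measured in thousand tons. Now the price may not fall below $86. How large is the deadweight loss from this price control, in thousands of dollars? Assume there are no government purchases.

Rearranging supply gives qs = 5p - 155. Without the control the market clears where 615 - 6p = 5p - 155, i.e. p* = 70 and q* = 195.
Since 86 > 70, the floor is binding.
At p = 86: qd = 615 - 6·86 = 99 and qs = 5·86 - 155 = 275.
Quantity traded falls to 99. At q = 99 the demand price is (615 - 99)/6 = 86 and the supply price is (155 + 99)/5 = 50.8.
Deadweight loss = ½ · (86 - 50.8) · (195 - 99) = ½ · 35.2 · 96 = 1689.6.

1689.6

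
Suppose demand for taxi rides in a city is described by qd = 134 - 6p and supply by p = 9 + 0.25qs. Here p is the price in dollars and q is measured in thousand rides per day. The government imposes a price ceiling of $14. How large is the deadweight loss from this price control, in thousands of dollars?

30

Rearranging supply gives qs = 4p - 36. Setting quantity demanded equal to quantity supplied, 134 - 6p = 4p - 36, gives p* = 17 and q* = 32.
Since 14 < 17, the ceiling is binding.
At p = 14: qd = 134 - 6·14 = 50 and qs = 4·14 - 36 = 20.
Quantity traded falls to 20. At q = 20 the demand price is (134 - 20)/6 = 19 and the supply price is (36 + 20)/4 = 14.
Deadweight loss = ½ · (19 - 14) · (32 - 20) = ½ · 5 · 12 = 30.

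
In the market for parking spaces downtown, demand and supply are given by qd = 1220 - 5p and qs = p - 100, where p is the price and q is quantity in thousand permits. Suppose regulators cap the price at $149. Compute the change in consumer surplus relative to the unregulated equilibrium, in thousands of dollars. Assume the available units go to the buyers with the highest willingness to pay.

Equilibrium: 1220 - 5p = p - 100, so 1320 = 6p and p* = 220, q* = 120.
The ceiling of 149 is below the equilibrium price 220, so it binds.
At p = 149: qd = 1220 - 5·149 = 475 and qs = 149 - 100 = 49.
Consumer surplus without the control is ½ · (244 - 220) · 120 = 1440.
With the ceiling, 49 units are sold at 149 (assume they go to the highest-value buyers). The demand price at q = 49 is 234.2, so CS = ½ · [(244 - 149) + (234.2 - 149)] · 49 = 4414.9.
Change in consumer surplus = 4414.9 - 1440 = 2974.9.

2974.9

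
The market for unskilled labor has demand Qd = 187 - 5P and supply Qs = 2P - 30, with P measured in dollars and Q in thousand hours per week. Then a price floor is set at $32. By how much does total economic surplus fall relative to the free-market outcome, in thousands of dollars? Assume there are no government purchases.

8.75

In a free market, 187 - 5P = 2P - 30 gives the equilibrium P* = 31, Q* = 32.
The floor of 32 is above the equilibrium price 31, so it binds.
At P = 32: Qd = 187 - 5·32 = 27 and Qs = 2·32 - 30 = 34.
Quantity traded falls to 27. At Q = 27 the demand price is (187 - 27)/5 = 32 and the supply price is (30 + 27)/2 = 28.5.
Deadweight loss = ½ · (32 - 28.5) · (32 - 27) = ½ · 3.5 · 5 = 8.75.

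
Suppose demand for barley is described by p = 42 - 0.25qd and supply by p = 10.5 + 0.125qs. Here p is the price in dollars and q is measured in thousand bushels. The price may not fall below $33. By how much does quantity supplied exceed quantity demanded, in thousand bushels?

Rearranging demand gives qd = 168 - 4p; rearranging supply gives qs = 8p - 84. Without the control the market clears where 168 - 4p = 8p - 84, i.e. p* = 21 and q* = 84.
Since 33 > 21, the floor is binding.
At p = 33: qd = 168 - 4·33 = 36 and qs = 8·33 - 84 = 180.
Surplus = qs - qd = 180 - 36 = 144.

144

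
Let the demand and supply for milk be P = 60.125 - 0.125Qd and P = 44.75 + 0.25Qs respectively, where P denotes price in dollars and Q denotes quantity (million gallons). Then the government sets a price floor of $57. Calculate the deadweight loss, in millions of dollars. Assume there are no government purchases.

Rearranging demand gives Qd = 481 - 8P; rearranging supply gives Qs = 4P - 179. Setting quantity demanded equal to quantity supplied, 481 - 8P = 4P - 179, gives P* = 55 and Q* = 41.
The floor of 57 is above the equilibrium price 55, so it binds.
At P = 57: Qd = 481 - 8·57 = 25 and Qs = 4·57 - 179 = 49.
Quantity traded falls to 25. At Q = 25 the demand price is (481 - 25)/8 = 57 and the supply price is (179 + 25)/4 = 51.
Deadweight loss = ½ · (57 - 51) · (41 - 25) = ½ · 6 · 16 = 48.

48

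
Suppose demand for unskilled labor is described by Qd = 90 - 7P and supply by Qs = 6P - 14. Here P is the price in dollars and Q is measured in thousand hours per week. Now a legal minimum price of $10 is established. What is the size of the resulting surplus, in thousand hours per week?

Setting quantity demanded equal to quantity supplied, 90 - 7P = 6P - 14, gives P* = 8 and Q* = 34.
Since 10 > 8, the floor is binding.
At P = 10: Qd = 90 - 7·10 = 20 and Qs = 6·10 - 14 = 46.
Surplus = Qs - Qd = 46 - 20 = 26.

26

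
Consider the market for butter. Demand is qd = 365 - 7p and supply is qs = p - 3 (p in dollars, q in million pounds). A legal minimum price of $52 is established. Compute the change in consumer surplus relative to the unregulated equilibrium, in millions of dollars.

Equilibrium: 365 - 7p = p - 3, so 368 = 8p and p* = 46, q* = 43.
Since 52 > 46, the floor is binding.
At p = 52: qd = 365 - 7·52 = 1 and qs = 52 - 3 = 49.
Consumer surplus without the control is ½ · (365/7 - 46) · 43 = 1849/14.
With the floor, consumers buy 1 units at 52, so CS = ½ · (365/7 - 52) · 1 = 1/14.
Change in consumer surplus = 1/14 - 1849/14 = -132.

-132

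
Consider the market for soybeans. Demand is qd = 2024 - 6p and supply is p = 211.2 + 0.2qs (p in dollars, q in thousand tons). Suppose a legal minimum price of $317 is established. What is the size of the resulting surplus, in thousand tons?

Rearranging supply gives qs = 5p - 1056. In a free market, 2024 - 6p = 5p - 1056 gives the equilibrium p* = 280, q* = 344.
Since 317 > 280, the floor is binding.
At p = 317: qd = 2024 - 6·317 = 122 and qs = 5·317 - 1056 = 529.
Surplus = qs - qd = 529 - 122 = 407.

407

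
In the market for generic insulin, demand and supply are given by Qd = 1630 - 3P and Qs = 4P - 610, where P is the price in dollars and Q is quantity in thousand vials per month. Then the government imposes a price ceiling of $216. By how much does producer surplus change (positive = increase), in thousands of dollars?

Without the control the market clears where 1630 - 3P = 4P - 610, i.e. P* = 320 and Q* = 670.
Because the ceiling (216) lies below the market-clearing price, it is binding.
At P = 216: Qd = 1630 - 3·216 = 982 and Qs = 4·216 - 610 = 254.
Producer surplus without the control is ½ · (320 - 152.5) · 670 = 56112.5.
With the ceiling, producers sell 254 units at 216, so PS = ½ · (216 - 152.5) · 254 = 8064.5.
Change in producer surplus = 8064.5 - 56112.5 = -48048.

-48048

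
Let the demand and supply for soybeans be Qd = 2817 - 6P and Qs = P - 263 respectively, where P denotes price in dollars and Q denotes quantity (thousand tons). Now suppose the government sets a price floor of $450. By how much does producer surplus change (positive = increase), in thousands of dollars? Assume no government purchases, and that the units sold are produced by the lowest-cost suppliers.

-630

Setting quantity demanded equal to quantity supplied, 2817 - 6P = P - 263, gives P* = 440 and Q* = 177.
The floor of 450 is above the equilibrium price 440, so it binds.
At P = 450: Qd = 2817 - 6·450 = 117 and Qs = 450 - 263 = 187.
Producer surplus without the control is ½ · (440 - 263) · 177 = 15664.5.
With the floor, 117 units are sold at 450. The supply price at Q = 117 is 380, so PS = ½ · [(450 - 263) + (450 - 380)] · 117 = 15034.5.
Change in producer surplus = 15034.5 - 15664.5 = -630.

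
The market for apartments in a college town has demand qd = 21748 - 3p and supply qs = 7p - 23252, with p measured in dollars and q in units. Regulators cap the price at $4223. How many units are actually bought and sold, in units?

Setting quantity demanded equal to quantity supplied, 21748 - 3p = 7p - 23252, gives p* = 4500 and q* = 8248.
The ceiling of 4223 is below the equilibrium price 4500, so it binds.
At p = 4223: qd = 21748 - 3·4223 = 9079 and qs = 7·4223 - 23252 = 6309.
The quantity actually transacted is the short side, supply: 6309.

6309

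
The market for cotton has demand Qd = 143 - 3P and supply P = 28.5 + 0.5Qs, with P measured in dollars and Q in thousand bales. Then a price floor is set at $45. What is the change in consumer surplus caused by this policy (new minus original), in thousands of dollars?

-77.5

Rearranging supply gives Qs = 2P - 57. Without the control the market clears where 143 - 3P = 2P - 57, i.e. P* = 40 and Q* = 23.
Because the floor (45) lies above the market-clearing price, it is binding.
At P = 45: Qd = 143 - 3·45 = 8 and Qs = 2·45 - 57 = 33.
Consumer surplus without the control is ½ · (143/3 - 40) · 23 = 529/6.
With the floor, consumers buy 8 units at 45, so CS = ½ · (143/3 - 45) · 8 = 32/3.
Change in consumer surplus = 32/3 - 529/6 = -77.5.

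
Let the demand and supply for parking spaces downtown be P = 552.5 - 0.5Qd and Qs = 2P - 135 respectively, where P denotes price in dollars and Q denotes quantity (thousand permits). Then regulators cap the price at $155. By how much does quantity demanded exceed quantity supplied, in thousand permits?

620

Rearranging demand gives Qd = 1105 - 2P. In a free market, 1105 - 2P = 2P - 135 gives the equilibrium P* = 310, Q* = 485.
The ceiling of 155 is below the equilibrium price 310, so it binds.
At P = 155: Qd = 1105 - 2·155 = 795 and Qs = 2·155 - 135 = 175.
Shortage = Qd - Qs = 795 - 175 = 620.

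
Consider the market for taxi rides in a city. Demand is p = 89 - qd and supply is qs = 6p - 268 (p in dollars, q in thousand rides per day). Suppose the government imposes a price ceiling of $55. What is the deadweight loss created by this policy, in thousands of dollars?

0

Rearranging demand gives qd = 89 - p. In a free market, 89 - p = 6p - 268 gives the equilibrium p* = 51, q* = 38.
Since 55 is above p* = 51, the ceiling does not bind and the free-market outcome prevails.
Since the control does not bind, no trades are prevented and deadweight loss is zero.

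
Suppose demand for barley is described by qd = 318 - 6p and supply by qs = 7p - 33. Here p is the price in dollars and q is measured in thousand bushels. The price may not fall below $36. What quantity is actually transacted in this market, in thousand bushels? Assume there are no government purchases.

Setting quantity demanded equal to quantity supplied, 318 - 6p = 7p - 33, gives p* = 27 and q* = 156.
Because the floor (36) lies above the market-clearing price, it is binding.
At p = 36: qd = 318 - 6·36 = 102 and qs = 7·36 - 33 = 219.
The quantity actually transacted is the short side, demand: 102.

102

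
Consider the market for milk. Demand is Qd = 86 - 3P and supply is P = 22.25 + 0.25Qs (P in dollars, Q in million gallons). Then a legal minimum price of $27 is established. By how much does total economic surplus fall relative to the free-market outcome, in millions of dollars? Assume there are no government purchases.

Rearranging supply gives Qs = 4P - 89. Equilibrium: 86 - 3P = 4P - 89, so 175 = 7P and P* = 25, Q* = 11.
The floor of 27 is above the equilibrium price 25, so it binds.
At P = 27: Qd = 86 - 3·27 = 5 and Qs = 4·27 - 89 = 19.
Quantity traded falls to 5. At Q = 5 the demand price is (86 - 5)/3 = 27 and the supply price is (89 + 5)/4 = 23.5.
Deadweight loss = ½ · (27 - 23.5) · (11 - 5) = ½ · 3.5 · 6 = 10.5.

10.5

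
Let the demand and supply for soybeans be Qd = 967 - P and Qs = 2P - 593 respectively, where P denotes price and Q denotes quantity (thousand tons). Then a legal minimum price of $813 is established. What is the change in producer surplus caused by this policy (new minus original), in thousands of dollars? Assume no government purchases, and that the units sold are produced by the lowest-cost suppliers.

Without the control the market clears where 967 - P = 2P - 593, i.e. P* = 520 and Q* = 447.
Because the floor (813) lies above the market-clearing price, it is binding.
At P = 813: Qd = 967 - 813 = 154 and Qs = 2·813 - 593 = 1033.
Producer surplus without the control is ½ · (520 - 296.5) · 447 = 49952.25.
With the floor, 154 units are sold at 813. The supply price at Q = 154 is 373.5, so PS = ½ · [(813 - 296.5) + (813 - 373.5)] · 154 = 73612.
Change in producer surplus = 73612 - 49952.25 = 23659.75.

23659.75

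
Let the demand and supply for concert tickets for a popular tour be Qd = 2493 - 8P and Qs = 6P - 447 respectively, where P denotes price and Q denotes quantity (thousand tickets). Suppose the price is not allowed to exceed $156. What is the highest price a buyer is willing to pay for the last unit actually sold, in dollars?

Without the control the market clears where 2493 - 8P = 6P - 447, i.e. P* = 210 and Q* = 813.
Because the ceiling (156) lies below the market-clearing price, it is binding.
At P = 156: Qd = 2493 - 8·156 = 1245 and Qs = 6·156 - 447 = 489.
Only 489 units reach the market. On the demand curve, the marginal buyer's willingness to pay at Q = 489 is (2493 - 489)/8 = 250.5.

250.5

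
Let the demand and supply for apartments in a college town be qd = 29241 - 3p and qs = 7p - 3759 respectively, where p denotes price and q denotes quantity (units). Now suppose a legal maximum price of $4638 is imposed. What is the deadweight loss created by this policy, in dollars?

0

Equilibrium: 29241 - 3p = 7p - 3759, so 33000 = 10p and p* = 3300, q* = 19341.
Since 4638 is above p* = 3300, the ceiling does not bind and the free-market outcome prevails.
Since the control does not bind, no trades are prevented and deadweight loss is zero.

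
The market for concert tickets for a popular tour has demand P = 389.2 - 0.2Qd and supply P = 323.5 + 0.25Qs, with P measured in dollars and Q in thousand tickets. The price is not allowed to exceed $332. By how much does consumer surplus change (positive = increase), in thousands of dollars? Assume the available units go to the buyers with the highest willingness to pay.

Rearranging demand gives Qd = 1946 - 5P; rearranging supply gives Qs = 4P - 1294. Equilibrium: 1946 - 5P = 4P - 1294, so 3240 = 9P and P* = 360, Q* = 146.
Because the ceiling (332) lies below the market-clearing price, it is binding.
At P = 332: Qd = 1946 - 5·332 = 286 and Qs = 4·332 - 1294 = 34.
Consumer surplus without the control is ½ · (389.2 - 360) · 146 = 2131.6.
With the ceiling, 34 units are sold at 332 (assume they go to the highest-value buyers). The demand price at Q = 34 is 382.4, so CS = ½ · [(389.2 - 332) + (382.4 - 332)] · 34 = 1829.2.
Change in consumer surplus = 1829.2 - 2131.6 = -302.4.

-302.4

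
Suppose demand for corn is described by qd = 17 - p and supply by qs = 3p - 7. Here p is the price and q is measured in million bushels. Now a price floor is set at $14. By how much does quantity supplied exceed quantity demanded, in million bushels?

Setting quantity demanded equal to quantity supplied, 17 - p = 3p - 7, gives p* = 6 and q* = 11.
Since 14 > 6, the floor is binding.
At p = 14: qd = 17 - 14 = 3 and qs = 3·14 - 7 = 35.
Surplus = qs - qd = 35 - 3 = 32.

32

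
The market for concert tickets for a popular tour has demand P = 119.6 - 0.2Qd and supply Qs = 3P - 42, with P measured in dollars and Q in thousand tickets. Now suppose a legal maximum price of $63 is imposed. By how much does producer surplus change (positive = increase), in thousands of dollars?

Rearranging demand gives Qd = 598 - 5P. Setting quantity demanded equal to quantity supplied, 598 - 5P = 3P - 42, gives P* = 80 and Q* = 198.
The ceiling of 63 is below the equilibrium price 80, so it binds.
At P = 63: Qd = 598 - 5·63 = 283 and Qs = 3·63 - 42 = 147.
Producer surplus without the control is ½ · (80 - 14) · 198 = 6534.
With the ceiling, producers sell 147 units at 63, so PS = ½ · (63 - 14) · 147 = 3601.5.
Change in producer surplus = 3601.5 - 6534 = -2932.5.

-2932.5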